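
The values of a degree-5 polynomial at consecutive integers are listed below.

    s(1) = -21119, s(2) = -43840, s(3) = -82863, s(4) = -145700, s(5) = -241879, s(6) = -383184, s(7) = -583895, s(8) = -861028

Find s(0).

Δ: -22721  -39023  -62837  -96179  -141305  -200711  -277133
Δ²: -16302  -23814  -33342  -45126  -59406  -76422
Δ³: -7512  -9528  -11784  -14280  -17016
Δ⁴: -2016  -2256  -2496  -2736
Δ⁵: -240  -240  -240
The fifth differences are constant at -240.
Work back: -2016 + 240 = -1776;  -7512 + 1776 = -5736;  -16302 + 5736 = -10566;  -22721 + 10566 = -12155;  -21119 + 12155 = -8964

-8964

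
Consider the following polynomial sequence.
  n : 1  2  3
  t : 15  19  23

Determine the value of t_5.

31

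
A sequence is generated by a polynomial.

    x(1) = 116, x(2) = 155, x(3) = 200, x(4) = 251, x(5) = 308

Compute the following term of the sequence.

Δ: 39, 45, 51, 57
Δ²: 6, 6, 6
The second differences are constant (6).
57 + 6 = 63;  308 + 63 = 371

371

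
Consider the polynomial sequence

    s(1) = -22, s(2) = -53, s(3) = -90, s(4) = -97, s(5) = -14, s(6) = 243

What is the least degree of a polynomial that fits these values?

4

-31, -37, -7, 83, 257
-6, 30, 90, 174
36, 60, 84
24, 24
The fourth differences are constant, so the polynomial has degree 4.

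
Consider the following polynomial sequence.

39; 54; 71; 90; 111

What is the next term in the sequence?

134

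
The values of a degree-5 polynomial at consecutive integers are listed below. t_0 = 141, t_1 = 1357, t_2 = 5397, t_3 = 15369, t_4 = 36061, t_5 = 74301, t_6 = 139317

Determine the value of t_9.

Δ: 1216, 4040, 9972, 20692, 38240, 65016
Δ²: 2824, 5932, 10720, 17548, 26776
Δ³: 3108, 4788, 6828, 9228
Δ⁴: 1680, 2040, 2400
Δ⁵: 360, 360
The fifth differences are constant (360).
2400 + 360 = 2760;  9228 + 2760 = 11988;  26776 + 11988 = 38764;  65016 + 38764 = 103780;  139317 + 103780 = 243097
2760 + 360 = 3120;  11988 + 3120 = 15108;  38764 + 15108 = 53872;  103780 + 53872 = 157652;  243097 + 157652 = 400749
3120 + 360 = 3480;  15108 + 3480 = 18588;  53872 + 18588 = 72460;  157652 + 72460 = 230112;  400749 + 230112 = 630861

630861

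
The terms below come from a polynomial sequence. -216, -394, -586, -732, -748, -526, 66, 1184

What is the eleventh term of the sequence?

9614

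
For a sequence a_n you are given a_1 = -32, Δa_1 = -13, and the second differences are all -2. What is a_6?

Build the table forward from the leading diagonal:
D2: -2  -2  -2  -2  -2  -2
D1: -13  -15  -17  -19  -21  -23
a: -32  -45  -60  -77  -96  -117

-117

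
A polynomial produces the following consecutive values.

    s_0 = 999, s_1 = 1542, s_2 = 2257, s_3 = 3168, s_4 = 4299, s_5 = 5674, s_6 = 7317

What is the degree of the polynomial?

Δ: 543, 715, 911, 1131, 1375, 1643
Δ²: 172, 196, 220, 244, 268
Δ³: 24, 24, 24, 24
The third differences are constant, so the polynomial has degree 3.

3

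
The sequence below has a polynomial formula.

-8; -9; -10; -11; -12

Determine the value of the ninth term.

-16

Δ: -1, -1, -1, -1
Constant first difference = -1, so extend:
-12 − 1 = -13
-13 − 1 = -14
-14 − 1 = -15
-15 − 1 = -16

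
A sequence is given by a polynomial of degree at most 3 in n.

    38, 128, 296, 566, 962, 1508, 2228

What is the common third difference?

24

First differences: 90, 168, 270, 396, 546, 720
Second differences: 78, 102, 126, 150, 174
Third differences: 24, 24, 24, 24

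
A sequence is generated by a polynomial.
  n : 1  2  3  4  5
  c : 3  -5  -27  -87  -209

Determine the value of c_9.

Δ: -8, -22, -60, -122
Δ²: -14, -38, -62
Δ³: -24, -24
Third differences constant at -24.
-62 − 24 = -86;  -122 − 86 = -208;  -209 − 208 = -417
-86 − 24 = -110;  -208 − 110 = -318;  -417 − 318 = -735
-110 − 24 = -134;  -318 − 134 = -452;  -735 − 452 = -1187
-134 − 24 = -158;  -452 − 158 = -610;  -1187 − 610 = -1797

-1797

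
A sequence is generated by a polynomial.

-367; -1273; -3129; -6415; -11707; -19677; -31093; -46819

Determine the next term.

D1: -906  -1856  -3286  -5292  -7970  -11416  -15726
D2: -950  -1430  -2006  -2678  -3446  -4310
D3: -480  -576  -672  -768  -864
D4: -96  -96  -96  -96
Constant fourth difference = -96, so extend:
-864 − 96 = -960;  -4310 − 960 = -5270;  -15726 − 5270 = -20996;  -46819 − 20996 = -67815

-67815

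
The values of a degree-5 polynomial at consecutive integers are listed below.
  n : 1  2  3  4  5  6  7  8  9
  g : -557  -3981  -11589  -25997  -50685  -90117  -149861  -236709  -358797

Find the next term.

First differences: -3424, -7608, -14408, -24688, -39432, -59744, -86848, -122088
Second differences: -4184, -6800, -10280, -14744, -20312, -27104, -35240
Third differences: -2616, -3480, -4464, -5568, -6792, -8136
Fourth differences: -864, -984, -1104, -1224, -1344
Fifth differences: -120, -120, -120, -120
The fifth differences are constant (-120).
-1344 − 120 = -1464;  -8136 − 1464 = -9600;  -35240 − 9600 = -44840;  -122088 − 44840 = -166928;  -358797 − 166928 = -525725

-525725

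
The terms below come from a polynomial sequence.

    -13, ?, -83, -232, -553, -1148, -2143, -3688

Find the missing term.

Using the last 6 terms:
Δ: -149  -321  -595  -995  -1545
Δ²: -172  -274  -400  -550
Δ³: -102  -126  -150
Δ⁴: -24  -24
Constant fourth difference = -24.
Extend backward: -102 + 24 = -78;  -172 + 78 = -94;  -149 + 94 = -55;  -83 + 55 = -28

-28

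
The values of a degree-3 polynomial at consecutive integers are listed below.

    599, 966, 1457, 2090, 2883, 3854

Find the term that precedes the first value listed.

338

367, 491, 633, 793, 971
124, 142, 160, 178
18, 18, 18
The third differences are constant at 18.
Work back: 124 − 18 = 106;  367 − 106 = 261;  599 − 261 = 338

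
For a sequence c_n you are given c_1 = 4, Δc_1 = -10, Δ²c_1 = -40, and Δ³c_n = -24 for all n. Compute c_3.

-56

Build the table forward from the leading diagonal:
D3: -24  -24  -24
D2: -40  -64  -88
D1: -10  -50  -114
c: 4  -6  -56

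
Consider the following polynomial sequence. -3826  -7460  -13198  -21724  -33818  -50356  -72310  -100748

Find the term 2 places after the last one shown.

-181828

Δ: -3634, -5738, -8526, -12094, -16538, -21954, -28438
Δ²: -2104, -2788, -3568, -4444, -5416, -6484
Δ³: -684, -780, -876, -972, -1068
Δ⁴: -96, -96, -96, -96
The fourth differences are constant (-96).
-1068 − 96 = -1164;  -6484 − 1164 = -7648;  -28438 − 7648 = -36086;  -100748 − 36086 = -136834
-1164 − 96 = -1260;  -7648 − 1260 = -8908;  -36086 − 8908 = -44994;  -136834 − 44994 = -181828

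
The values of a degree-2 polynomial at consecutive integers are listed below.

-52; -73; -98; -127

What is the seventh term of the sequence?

-238

First differences: -21, -25, -29
Second differences: -4, -4
Constant second difference = -4, so extend:
-29 − 4 = -33;  -127 − 33 = -160
-33 − 4 = -37;  -160 − 37 = -197
-37 − 4 = -41;  -197 − 41 = -238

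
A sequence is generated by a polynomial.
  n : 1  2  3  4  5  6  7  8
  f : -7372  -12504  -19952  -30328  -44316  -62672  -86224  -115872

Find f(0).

-4016

-5132, -7448, -10376, -13988, -18356, -23552, -29648
-2316, -2928, -3612, -4368, -5196, -6096
-612, -684, -756, -828, -900
-72, -72, -72, -72
The fourth differences are constant at -72.
Work back: -612 + 72 = -540;  -2316 + 540 = -1776;  -5132 + 1776 = -3356;  -7372 + 3356 = -4016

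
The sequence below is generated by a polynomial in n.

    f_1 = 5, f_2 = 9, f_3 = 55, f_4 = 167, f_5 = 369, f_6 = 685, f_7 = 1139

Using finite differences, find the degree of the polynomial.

3

First differences: 4, 46, 112, 202, 316, 454
Second differences: 42, 66, 90, 114, 138
Third differences: 24, 24, 24, 24
The third differences are constant, so the polynomial has degree 3.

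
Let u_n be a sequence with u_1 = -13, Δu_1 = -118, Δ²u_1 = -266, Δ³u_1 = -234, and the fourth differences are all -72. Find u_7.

Build the table forward from the leading diagonal:
D4: -72  -72  -72  -72  -72  -72  -72
D3: -234  -306  -378  -450  -522  -594  -666
D2: -266  -500  -806  -1184  -1634  -2156  -2750
D1: -118  -384  -884  -1690  -2874  -4508  -6664
u: -13  -131  -515  -1399  -3089  -5963  -10471

-10471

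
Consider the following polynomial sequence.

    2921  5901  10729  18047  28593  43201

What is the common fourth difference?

First differences: 2980, 4828, 7318, 10546, 14608
Second differences: 1848, 2490, 3228, 4062
Third differences: 642, 738, 834
Fourth differences: 96, 96

96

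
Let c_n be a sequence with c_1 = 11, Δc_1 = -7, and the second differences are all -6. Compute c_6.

Build the table forward from the leading diagonal:
D2: -6  -6  -6  -6  -6  -6
D1: -7  -13  -19  -25  -31  -37
c: 11  4  -9  -28  -53  -84

-84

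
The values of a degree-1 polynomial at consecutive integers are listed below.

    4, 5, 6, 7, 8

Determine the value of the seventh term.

10

1, 1, 1, 1
The first differences are constant (1).
8 + 1 = 9
9 + 1 = 10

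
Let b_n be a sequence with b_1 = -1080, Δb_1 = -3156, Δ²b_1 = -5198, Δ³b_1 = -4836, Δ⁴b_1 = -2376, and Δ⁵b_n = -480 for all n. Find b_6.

-129560

Build the table forward from the leading diagonal:
Fifth differences: -480  -480  -480  -480  -480  -480
Fourth differences: -2376  -2856  -3336  -3816  -4296  -4776
Third differences: -4836  -7212  -10068  -13404  -17220  -21516
Second differences: -5198  -10034  -17246  -27314  -40718  -57938
First differences: -3156  -8354  -18388  -35634  -62948  -103666
b: -1080  -4236  -12590  -30978  -66612  -129560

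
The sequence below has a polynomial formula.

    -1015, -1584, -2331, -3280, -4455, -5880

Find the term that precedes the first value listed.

-600

First differences: -569  -747  -949  -1175  -1425
Second differences: -178  -202  -226  -250
Third differences: -24  -24  -24
The third differences are constant at -24.
Work back: -178 + 24 = -154;  -569 + 154 = -415;  -1015 + 415 = -600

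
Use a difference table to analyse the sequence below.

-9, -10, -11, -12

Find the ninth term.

First differences: -1 , -1 , -1
The first differences are constant (-1).
-12 − 1 = -13
-13 − 1 = -14
-14 − 1 = -15
-15 − 1 = -16
-16 − 1 = -17

-17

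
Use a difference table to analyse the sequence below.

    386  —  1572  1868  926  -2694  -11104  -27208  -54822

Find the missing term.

926

Using the last 7 terms:
296, -942, -3620, -8410, -16104, -27614
-1238, -2678, -4790, -7694, -11510
-1440, -2112, -2904, -3816
-672, -792, -912
-120, -120
Constant fifth difference = -120.
Extend backward: -672 + 120 = -552;  -1440 + 552 = -888;  -1238 + 888 = -350;  296 + 350 = 646;  1572 − 646 = 926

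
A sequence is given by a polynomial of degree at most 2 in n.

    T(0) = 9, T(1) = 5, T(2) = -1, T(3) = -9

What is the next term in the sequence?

Δ: -4, -6, -8
Δ²: -2, -2
Second differences constant at -2.
-8 − 2 = -10;  -9 − 10 = -19

-19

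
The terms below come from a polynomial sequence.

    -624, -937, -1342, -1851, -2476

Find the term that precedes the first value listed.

-391

First differences: -313, -405, -509, -625
Second differences: -92, -104, -116
Third differences: -12, -12
The third differences are constant at -12.
Work back: -92 + 12 = -80;  -313 + 80 = -233;  -624 + 233 = -391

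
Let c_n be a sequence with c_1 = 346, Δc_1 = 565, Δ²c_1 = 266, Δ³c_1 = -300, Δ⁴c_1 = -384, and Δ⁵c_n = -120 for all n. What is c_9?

-38086

Build the table forward from the leading diagonal:
Δ⁵: -120, -120, -120, -120, -120, -120, -120, -120, -120
Δ⁴: -384, -504, -624, -744, -864, -984, -1104, -1224, -1344
Δ³: -300, -684, -1188, -1812, -2556, -3420, -4404, -5508, -6732
Δ²: 266, -34, -718, -1906, -3718, -6274, -9694, -14098, -19606
Δ: 565, 831, 797, 79, -1827, -5545, -11819, -21513, -35611
c: 346, 911, 1742, 2539, 2618, 791, -4754, -16573, -38086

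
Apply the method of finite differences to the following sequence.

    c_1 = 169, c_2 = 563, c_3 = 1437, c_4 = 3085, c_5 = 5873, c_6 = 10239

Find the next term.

16693

394 , 874 , 1648 , 2788 , 4366
480 , 774 , 1140 , 1578
294 , 366 , 438
72 , 72
Constant fourth difference = 72, so extend:
438 + 72 = 510;  1578 + 510 = 2088;  4366 + 2088 = 6454;  10239 + 6454 = 16693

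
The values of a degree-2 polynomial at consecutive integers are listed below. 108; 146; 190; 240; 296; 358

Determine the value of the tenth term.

666

38, 44, 50, 56, 62
6, 6, 6, 6
Constant second difference = 6, so extend:
62 + 6 = 68;  358 + 68 = 426
68 + 6 = 74;  426 + 74 = 500
74 + 6 = 80;  500 + 80 = 580
80 + 6 = 86;  580 + 86 = 666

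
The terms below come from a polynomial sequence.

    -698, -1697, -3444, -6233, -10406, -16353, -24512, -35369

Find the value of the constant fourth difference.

D1: -999, -1747, -2789, -4173, -5947, -8159, -10857
D2: -748, -1042, -1384, -1774, -2212, -2698
D3: -294, -342, -390, -438, -486
D4: -48, -48, -48, -48

-48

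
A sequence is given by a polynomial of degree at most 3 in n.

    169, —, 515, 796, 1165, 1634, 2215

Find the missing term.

Using the last 5 terms:
281  369  469  581
88  100  112
12  12
Constant third difference = 12.
Extend backward: 88 − 12 = 76;  281 − 76 = 205;  515 − 205 = 310

310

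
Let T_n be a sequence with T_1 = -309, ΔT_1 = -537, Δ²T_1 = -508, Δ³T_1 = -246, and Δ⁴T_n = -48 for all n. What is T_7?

-16791

Build the table forward from the leading diagonal:
Fourth differences: -48, -48, -48, -48, -48, -48, -48
Third differences: -246, -294, -342, -390, -438, -486, -534
Second differences: -508, -754, -1048, -1390, -1780, -2218, -2704
First differences: -537, -1045, -1799, -2847, -4237, -6017, -8235
T: -309, -846, -1891, -3690, -6537, -10774, -16791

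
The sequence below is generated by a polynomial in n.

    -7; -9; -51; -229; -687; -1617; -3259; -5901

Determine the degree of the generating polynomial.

4

First differences: -2, -42, -178, -458, -930, -1642, -2642
Second differences: -40, -136, -280, -472, -712, -1000
Third differences: -96, -144, -192, -240, -288
Fourth differences: -48, -48, -48, -48
The fourth differences are constant, so the polynomial has degree 4.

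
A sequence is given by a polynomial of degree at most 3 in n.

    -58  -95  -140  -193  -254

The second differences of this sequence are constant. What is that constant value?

First differences: -37, -45, -53, -61
Second differences: -8, -8, -8

-8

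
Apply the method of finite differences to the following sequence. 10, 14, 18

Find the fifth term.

First differences: 4  4
The first differences are constant (4).
18 + 4 = 22
22 + 4 = 26

26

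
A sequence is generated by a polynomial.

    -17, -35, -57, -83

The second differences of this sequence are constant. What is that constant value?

-4

First differences: -18, -22, -26
Second differences: -4, -4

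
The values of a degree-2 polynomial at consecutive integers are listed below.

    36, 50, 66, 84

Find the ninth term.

First differences: 14, 16, 18
Second differences: 2, 2
Second differences constant at 2.
18 + 2 = 20;  84 + 20 = 104
20 + 2 = 22;  104 + 22 = 126
22 + 2 = 24;  126 + 24 = 150
24 + 2 = 26;  150 + 26 = 176
26 + 2 = 28;  176 + 28 = 204

204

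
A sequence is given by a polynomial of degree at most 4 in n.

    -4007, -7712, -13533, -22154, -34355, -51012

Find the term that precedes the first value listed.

-1830

-3705, -5821, -8621, -12201, -16657
-2116, -2800, -3580, -4456
-684, -780, -876
-96, -96
The fourth differences are constant at -96.
Work back: -684 + 96 = -588;  -2116 + 588 = -1528;  -3705 + 1528 = -2177;  -4007 + 2177 = -1830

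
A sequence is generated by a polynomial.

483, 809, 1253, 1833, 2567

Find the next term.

D1: 326, 444, 580, 734
D2: 118, 136, 154
D3: 18, 18
Constant third difference = 18, so extend:
154 + 18 = 172;  734 + 172 = 906;  2567 + 906 = 3473

3473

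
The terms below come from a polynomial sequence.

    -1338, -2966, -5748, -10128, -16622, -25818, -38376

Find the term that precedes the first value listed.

-492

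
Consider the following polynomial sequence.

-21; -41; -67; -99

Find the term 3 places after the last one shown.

-231

-20, -26, -32
-6, -6
Constant second difference = -6, so extend:
-32 − 6 = -38;  -99 − 38 = -137
-38 − 6 = -44;  -137 − 44 = -181
-44 − 6 = -50;  -181 − 50 = -231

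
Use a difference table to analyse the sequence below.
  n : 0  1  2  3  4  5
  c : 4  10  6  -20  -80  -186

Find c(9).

-1310

Δ: 6, -4, -26, -60, -106
Δ²: -10, -22, -34, -46
Δ³: -12, -12, -12
The third differences are constant (-12).
-46 − 12 = -58;  -106 − 58 = -164;  -186 − 164 = -350
-58 − 12 = -70;  -164 − 70 = -234;  -350 − 234 = -584
-70 − 12 = -82;  -234 − 82 = -316;  -584 − 316 = -900
-82 − 12 = -94;  -316 − 94 = -410;  -900 − 410 = -1310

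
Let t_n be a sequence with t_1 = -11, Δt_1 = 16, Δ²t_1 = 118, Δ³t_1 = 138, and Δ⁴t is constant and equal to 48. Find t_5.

1361

Build the table forward from the leading diagonal:
Δ⁴: 48  48  48  48  48
Δ³: 138  186  234  282  330
Δ²: 118  256  442  676  958
Δ: 16  134  390  832  1508
t: -11  5  139  529  1361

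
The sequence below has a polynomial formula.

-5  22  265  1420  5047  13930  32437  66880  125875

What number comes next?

Δ: 27, 243, 1155, 3627, 8883, 18507, 34443, 58995
Δ²: 216, 912, 2472, 5256, 9624, 15936, 24552
Δ³: 696, 1560, 2784, 4368, 6312, 8616
Δ⁴: 864, 1224, 1584, 1944, 2304
Δ⁵: 360, 360, 360, 360
The fifth differences are constant (360).
2304 + 360 = 2664;  8616 + 2664 = 11280;  24552 + 11280 = 35832;  58995 + 35832 = 94827;  125875 + 94827 = 220702

220702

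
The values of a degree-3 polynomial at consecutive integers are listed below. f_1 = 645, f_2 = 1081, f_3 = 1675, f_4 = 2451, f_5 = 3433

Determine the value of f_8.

7855

D1: 436  594  776  982
D2: 158  182  206
D3: 24  24
The third differences are constant (24).
206 + 24 = 230;  982 + 230 = 1212;  3433 + 1212 = 4645
230 + 24 = 254;  1212 + 254 = 1466;  4645 + 1466 = 6111
254 + 24 = 278;  1466 + 278 = 1744;  6111 + 1744 = 7855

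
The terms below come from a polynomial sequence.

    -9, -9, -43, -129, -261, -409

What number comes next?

-519

0, -34, -86, -132, -148
-34, -52, -46, -16
-18, 6, 30
24, 24
The fourth differences are constant (24).
30 + 24 = 54;  -16 + 54 = 38;  -148 + 38 = -110;  -409 − 110 = -519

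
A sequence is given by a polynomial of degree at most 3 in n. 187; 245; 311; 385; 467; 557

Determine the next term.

655

D1: 58, 66, 74, 82, 90
D2: 8, 8, 8, 8
The second differences are constant (8).
90 + 8 = 98;  557 + 98 = 655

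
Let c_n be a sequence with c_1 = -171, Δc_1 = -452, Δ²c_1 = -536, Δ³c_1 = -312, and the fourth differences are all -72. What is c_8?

Build the table forward from the leading diagonal:
Δ⁴: -72, -72, -72, -72, -72, -72, -72, -72
Δ³: -312, -384, -456, -528, -600, -672, -744, -816
Δ²: -536, -848, -1232, -1688, -2216, -2816, -3488, -4232
Δ: -452, -988, -1836, -3068, -4756, -6972, -9788, -13276
c: -171, -623, -1611, -3447, -6515, -11271, -18243, -28031

-28031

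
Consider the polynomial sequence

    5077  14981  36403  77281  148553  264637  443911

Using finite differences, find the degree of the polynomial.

5

Δ: 9904, 21422, 40878, 71272, 116084, 179274
Δ²: 11518, 19456, 30394, 44812, 63190
Δ³: 7938, 10938, 14418, 18378
Δ⁴: 3000, 3480, 3960
Δ⁵: 480, 480
The fifth differences are constant, so the polynomial has degree 5.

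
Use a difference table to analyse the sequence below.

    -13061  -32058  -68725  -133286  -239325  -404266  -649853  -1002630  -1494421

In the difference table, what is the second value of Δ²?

Δ: -18997, -36667, -64561, -106039, -164941, -245587, -352777, -491791
Δ²: -17670, -27894, -41478, -58902, -80646, -107190, -139014
Δ³: -10224, -13584, -17424, -21744, -26544, -31824
Δ⁴: -3360, -3840, -4320, -4800, -5280
Δ⁵: -480, -480, -480, -480

-27894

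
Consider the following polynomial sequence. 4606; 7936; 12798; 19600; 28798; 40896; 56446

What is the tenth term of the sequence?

130048

D1: 3330, 4862, 6802, 9198, 12098, 15550
D2: 1532, 1940, 2396, 2900, 3452
D3: 408, 456, 504, 552
D4: 48, 48, 48
Constant fourth difference = 48, so extend:
552 + 48 = 600;  3452 + 600 = 4052;  15550 + 4052 = 19602;  56446 + 19602 = 76048
600 + 48 = 648;  4052 + 648 = 4700;  19602 + 4700 = 24302;  76048 + 24302 = 100350
648 + 48 = 696;  4700 + 696 = 5396;  24302 + 5396 = 29698;  100350 + 29698 = 130048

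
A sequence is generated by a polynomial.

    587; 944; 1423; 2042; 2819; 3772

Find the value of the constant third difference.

D1: 357, 479, 619, 777, 953
D2: 122, 140, 158, 176
D3: 18, 18, 18

18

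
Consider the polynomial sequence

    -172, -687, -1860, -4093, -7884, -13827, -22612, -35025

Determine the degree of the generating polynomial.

4

First differences: -515, -1173, -2233, -3791, -5943, -8785, -12413
Second differences: -658, -1060, -1558, -2152, -2842, -3628
Third differences: -402, -498, -594, -690, -786
Fourth differences: -96, -96, -96, -96
The fourth differences are constant, so the polynomial has degree 4.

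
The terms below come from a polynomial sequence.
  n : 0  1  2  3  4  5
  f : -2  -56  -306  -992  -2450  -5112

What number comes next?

-9506

Δ: -54, -250, -686, -1458, -2662
Δ²: -196, -436, -772, -1204
Δ³: -240, -336, -432
Δ⁴: -96, -96
Constant fourth difference = -96, so extend:
-432 − 96 = -528;  -1204 − 528 = -1732;  -2662 − 1732 = -4394;  -5112 − 4394 = -9506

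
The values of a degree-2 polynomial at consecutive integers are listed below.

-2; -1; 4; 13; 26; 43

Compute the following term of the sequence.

D1: 1, 5, 9, 13, 17
D2: 4, 4, 4, 4
Constant second difference = 4, so extend:
17 + 4 = 21;  43 + 21 = 64

64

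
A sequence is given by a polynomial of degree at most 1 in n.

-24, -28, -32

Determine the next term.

Δ: -4, -4
First differences constant at -4.
-32 − 4 = -36

-36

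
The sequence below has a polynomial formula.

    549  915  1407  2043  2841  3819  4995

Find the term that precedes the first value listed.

291

First differences: 366  492  636  798  978  1176
Second differences: 126  144  162  180  198
Third differences: 18  18  18  18
The third differences are constant at 18.
Work back: 126 − 18 = 108;  366 − 108 = 258;  549 − 258 = 291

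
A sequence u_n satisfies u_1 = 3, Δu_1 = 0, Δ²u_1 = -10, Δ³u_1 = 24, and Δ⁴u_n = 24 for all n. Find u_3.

Build the table forward from the leading diagonal:
Fourth differences: 24  24  24
Third differences: 24  48  72
Second differences: -10  14  62
First differences: 0  -10  4
u: 3  3  -7

-7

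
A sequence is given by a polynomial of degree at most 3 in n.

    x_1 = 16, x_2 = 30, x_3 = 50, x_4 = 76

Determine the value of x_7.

190

14 , 20 , 26
6 , 6
Second differences constant at 6.
26 + 6 = 32;  76 + 32 = 108
32 + 6 = 38;  108 + 38 = 146
38 + 6 = 44;  146 + 44 = 190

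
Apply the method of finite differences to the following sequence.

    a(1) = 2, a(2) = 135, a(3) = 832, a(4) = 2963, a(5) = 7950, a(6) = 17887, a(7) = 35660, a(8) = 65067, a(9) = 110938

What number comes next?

133, 697, 2131, 4987, 9937, 17773, 29407, 45871
564, 1434, 2856, 4950, 7836, 11634, 16464
870, 1422, 2094, 2886, 3798, 4830
552, 672, 792, 912, 1032
120, 120, 120, 120
Fifth differences constant at 120.
1032 + 120 = 1152;  4830 + 1152 = 5982;  16464 + 5982 = 22446;  45871 + 22446 = 68317;  110938 + 68317 = 179255

179255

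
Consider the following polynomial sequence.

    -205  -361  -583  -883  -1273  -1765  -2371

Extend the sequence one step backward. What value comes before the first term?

Δ: -156, -222, -300, -390, -492, -606
Δ²: -66, -78, -90, -102, -114
Δ³: -12, -12, -12, -12
The third differences are constant at -12.
Work back: -66 + 12 = -54;  -156 + 54 = -102;  -205 + 102 = -103

-103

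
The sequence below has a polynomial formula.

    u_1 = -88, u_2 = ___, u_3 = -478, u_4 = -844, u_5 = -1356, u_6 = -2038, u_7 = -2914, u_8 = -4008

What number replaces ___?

Using the last 6 terms:
First differences: -366  -512  -682  -876  -1094
Second differences: -146  -170  -194  -218
Third differences: -24  -24  -24
Constant third difference = -24.
Extend backward: -146 + 24 = -122;  -366 + 122 = -244;  -478 + 244 = -234

-234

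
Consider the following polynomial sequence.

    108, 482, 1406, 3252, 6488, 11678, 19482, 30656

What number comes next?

Δ: 374 , 924 , 1846 , 3236 , 5190 , 7804 , 11174
Δ²: 550 , 922 , 1390 , 1954 , 2614 , 3370
Δ³: 372 , 468 , 564 , 660 , 756
Δ⁴: 96 , 96 , 96 , 96
Fourth differences constant at 96.
756 + 96 = 852;  3370 + 852 = 4222;  11174 + 4222 = 15396;  30656 + 15396 = 46052

46052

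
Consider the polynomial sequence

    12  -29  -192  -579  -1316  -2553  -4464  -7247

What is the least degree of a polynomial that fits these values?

Δ: -41, -163, -387, -737, -1237, -1911, -2783
Δ²: -122, -224, -350, -500, -674, -872
Δ³: -102, -126, -150, -174, -198
Δ⁴: -24, -24, -24, -24
The fourth differences are constant, so the polynomial has degree 4.

4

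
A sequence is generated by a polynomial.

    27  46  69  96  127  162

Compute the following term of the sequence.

201

19, 23, 27, 31, 35
4, 4, 4, 4
The second differences are constant (4).
35 + 4 = 39;  162 + 39 = 201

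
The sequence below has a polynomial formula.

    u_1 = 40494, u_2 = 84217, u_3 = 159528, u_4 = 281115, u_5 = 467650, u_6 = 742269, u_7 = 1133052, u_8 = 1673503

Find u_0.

17175

Δ: 43723  75311  121587  186535  274619  390783  540451
Δ²: 31588  46276  64948  88084  116164  149668
Δ³: 14688  18672  23136  28080  33504
Δ⁴: 3984  4464  4944  5424
Δ⁵: 480  480  480
The fifth differences are constant at 480.
Work back: 3984 − 480 = 3504;  14688 − 3504 = 11184;  31588 − 11184 = 20404;  43723 − 20404 = 23319;  40494 − 23319 = 17175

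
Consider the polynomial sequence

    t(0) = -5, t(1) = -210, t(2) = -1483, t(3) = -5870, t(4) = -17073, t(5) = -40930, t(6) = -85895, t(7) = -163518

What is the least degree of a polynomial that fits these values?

5

D1: -205, -1273, -4387, -11203, -23857, -44965, -77623
D2: -1068, -3114, -6816, -12654, -21108, -32658
D3: -2046, -3702, -5838, -8454, -11550
D4: -1656, -2136, -2616, -3096
D5: -480, -480, -480
The fifth differences are constant, so the polynomial has degree 5.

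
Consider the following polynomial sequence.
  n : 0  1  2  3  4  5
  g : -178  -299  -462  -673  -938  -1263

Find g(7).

D1: -121, -163, -211, -265, -325
D2: -42, -48, -54, -60
D3: -6, -6, -6
Constant third difference = -6, so extend:
-60 − 6 = -66;  -325 − 66 = -391;  -1263 − 391 = -1654
-66 − 6 = -72;  -391 − 72 = -463;  -1654 − 463 = -2117

-2117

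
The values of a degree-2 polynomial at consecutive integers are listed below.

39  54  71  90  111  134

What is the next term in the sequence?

159

D1: 15, 17, 19, 21, 23
D2: 2, 2, 2, 2
Constant second difference = 2, so extend:
23 + 2 = 25;  134 + 25 = 159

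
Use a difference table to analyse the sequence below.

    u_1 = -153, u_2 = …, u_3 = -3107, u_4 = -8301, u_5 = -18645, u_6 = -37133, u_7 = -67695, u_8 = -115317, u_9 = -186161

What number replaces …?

Using the last 7 terms:
First differences: -5194  -10344  -18488  -30562  -47622  -70844
Second differences: -5150  -8144  -12074  -17060  -23222
Third differences: -2994  -3930  -4986  -6162
Fourth differences: -936  -1056  -1176
Fifth differences: -120  -120
Constant fifth difference = -120.
Extend backward: -936 + 120 = -816;  -2994 + 816 = -2178;  -5150 + 2178 = -2972;  -5194 + 2972 = -2222;  -3107 + 2222 = -885

-885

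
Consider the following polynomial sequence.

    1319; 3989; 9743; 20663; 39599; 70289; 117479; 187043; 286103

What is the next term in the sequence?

423149

Δ: 2670 , 5754 , 10920 , 18936 , 30690 , 47190 , 69564 , 99060
Δ²: 3084 , 5166 , 8016 , 11754 , 16500 , 22374 , 29496
Δ³: 2082 , 2850 , 3738 , 4746 , 5874 , 7122
Δ⁴: 768 , 888 , 1008 , 1128 , 1248
Δ⁵: 120 , 120 , 120 , 120
The fifth differences are constant (120).
1248 + 120 = 1368;  7122 + 1368 = 8490;  29496 + 8490 = 37986;  99060 + 37986 = 137046;  286103 + 137046 = 423149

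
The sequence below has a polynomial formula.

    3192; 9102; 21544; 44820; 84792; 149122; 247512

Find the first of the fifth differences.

First differences: 5910, 12442, 23276, 39972, 64330, 98390
Second differences: 6532, 10834, 16696, 24358, 34060
Third differences: 4302, 5862, 7662, 9702
Fourth differences: 1560, 1800, 2040
Fifth differences: 240, 240

240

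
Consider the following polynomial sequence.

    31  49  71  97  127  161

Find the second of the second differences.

First differences: 18, 22, 26, 30, 34
Second differences: 4, 4, 4, 4

4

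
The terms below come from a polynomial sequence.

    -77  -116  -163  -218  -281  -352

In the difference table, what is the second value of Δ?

First differences: -39, -47, -55, -63, -71
Second differences: -8, -8, -8, -8

-47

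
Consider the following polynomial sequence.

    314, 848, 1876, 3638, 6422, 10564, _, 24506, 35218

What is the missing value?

16448

Using the first 6 terms:
D1: 534  1028  1762  2784  4142
D2: 494  734  1022  1358
D3: 240  288  336
D4: 48  48
Constant fourth difference = 48.
Extend forward: 336 + 48 = 384;  1358 + 384 = 1742;  4142 + 1742 = 5884;  10564 + 5884 = 16448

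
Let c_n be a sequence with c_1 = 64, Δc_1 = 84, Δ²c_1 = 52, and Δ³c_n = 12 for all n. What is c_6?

1124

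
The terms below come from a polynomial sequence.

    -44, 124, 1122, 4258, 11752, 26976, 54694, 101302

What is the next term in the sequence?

175068

D1: 168  998  3136  7494  15224  27718  46608
D2: 830  2138  4358  7730  12494  18890
D3: 1308  2220  3372  4764  6396
D4: 912  1152  1392  1632
D5: 240  240  240
The fifth differences are constant (240).
1632 + 240 = 1872;  6396 + 1872 = 8268;  18890 + 8268 = 27158;  46608 + 27158 = 73766;  101302 + 73766 = 175068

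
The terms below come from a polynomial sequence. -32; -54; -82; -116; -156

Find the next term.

-202

D1: -22, -28, -34, -40
D2: -6, -6, -6
Second differences constant at -6.
-40 − 6 = -46;  -156 − 46 = -202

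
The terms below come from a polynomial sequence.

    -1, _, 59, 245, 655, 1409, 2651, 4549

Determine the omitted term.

1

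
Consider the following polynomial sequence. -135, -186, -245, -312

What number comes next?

-387

Δ: -51  -59  -67
Δ²: -8  -8
The second differences are constant (-8).
-67 − 8 = -75;  -312 − 75 = -387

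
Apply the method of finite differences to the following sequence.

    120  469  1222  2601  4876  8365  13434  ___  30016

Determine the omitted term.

Using the first 7 terms:
Δ: 349  753  1379  2275  3489  5069
Δ²: 404  626  896  1214  1580
Δ³: 222  270  318  366
Δ⁴: 48  48  48
Constant fourth difference = 48.
Extend forward: 366 + 48 = 414;  1580 + 414 = 1994;  5069 + 1994 = 7063;  13434 + 7063 = 20497

20497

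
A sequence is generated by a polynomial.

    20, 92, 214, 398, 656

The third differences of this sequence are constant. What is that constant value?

D1: 72, 122, 184, 258
D2: 50, 62, 74
D3: 12, 12

12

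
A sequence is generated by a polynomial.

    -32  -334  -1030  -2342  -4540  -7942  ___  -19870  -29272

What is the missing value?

Using the first 6 terms:
Δ: -302  -696  -1312  -2198  -3402
Δ²: -394  -616  -886  -1204
Δ³: -222  -270  -318
Δ⁴: -48  -48
Constant fourth difference = -48.
Extend forward: -318 − 48 = -366;  -1204 − 366 = -1570;  -3402 − 1570 = -4972;  -7942 − 4972 = -12914

-12914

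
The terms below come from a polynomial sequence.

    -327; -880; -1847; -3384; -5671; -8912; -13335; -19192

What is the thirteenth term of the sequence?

-553  -967  -1537  -2287  -3241  -4423  -5857
-414  -570  -750  -954  -1182  -1434
-156  -180  -204  -228  -252
-24  -24  -24  -24
Constant fourth difference = -24, so extend:
-252 − 24 = -276;  -1434 − 276 = -1710;  -5857 − 1710 = -7567;  -19192 − 7567 = -26759
-276 − 24 = -300;  -1710 − 300 = -2010;  -7567 − 2010 = -9577;  -26759 − 9577 = -36336
-300 − 24 = -324;  -2010 − 324 = -2334;  -9577 − 2334 = -11911;  -36336 − 11911 = -48247
-324 − 24 = -348;  -2334 − 348 = -2682;  -11911 − 2682 = -14593;  -48247 − 14593 = -62840
-348 − 24 = -372;  -2682 − 372 = -3054;  -14593 − 3054 = -17647;  -62840 − 17647 = -80487

-80487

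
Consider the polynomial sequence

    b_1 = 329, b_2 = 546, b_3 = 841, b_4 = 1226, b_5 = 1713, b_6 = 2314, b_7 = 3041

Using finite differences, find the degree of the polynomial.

First differences: 217, 295, 385, 487, 601, 727
Second differences: 78, 90, 102, 114, 126
Third differences: 12, 12, 12, 12
The third differences are constant, so the polynomial has degree 3.

3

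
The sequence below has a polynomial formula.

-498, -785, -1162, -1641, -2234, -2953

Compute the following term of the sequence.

-3810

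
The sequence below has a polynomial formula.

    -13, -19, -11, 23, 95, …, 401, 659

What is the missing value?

Using the first 5 terms:
D1: -6  8  34  72
D2: 14  26  38
D3: 12  12
Constant third difference = 12.
Extend forward: 38 + 12 = 50;  72 + 50 = 122;  95 + 122 = 217

217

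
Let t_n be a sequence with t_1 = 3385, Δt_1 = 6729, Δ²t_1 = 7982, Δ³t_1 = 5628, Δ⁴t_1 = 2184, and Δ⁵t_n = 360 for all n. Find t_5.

Build the table forward from the leading diagonal:
Fifth differences: 360, 360, 360, 360, 360
Fourth differences: 2184, 2544, 2904, 3264, 3624
Third differences: 5628, 7812, 10356, 13260, 16524
Second differences: 7982, 13610, 21422, 31778, 45038
First differences: 6729, 14711, 28321, 49743, 81521
t: 3385, 10114, 24825, 53146, 102889

102889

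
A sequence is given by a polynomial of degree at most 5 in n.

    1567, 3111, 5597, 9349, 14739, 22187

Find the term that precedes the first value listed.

689

D1: 1544, 2486, 3752, 5390, 7448
D2: 942, 1266, 1638, 2058
D3: 324, 372, 420
D4: 48, 48
The fourth differences are constant at 48.
Work back: 324 − 48 = 276;  942 − 276 = 666;  1544 − 666 = 878;  1567 − 878 = 689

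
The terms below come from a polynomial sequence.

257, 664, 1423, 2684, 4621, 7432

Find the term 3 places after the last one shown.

23449

D1: 407 , 759 , 1261 , 1937 , 2811
D2: 352 , 502 , 676 , 874
D3: 150 , 174 , 198
D4: 24 , 24
Constant fourth difference = 24, so extend:
198 + 24 = 222;  874 + 222 = 1096;  2811 + 1096 = 3907;  7432 + 3907 = 11339
222 + 24 = 246;  1096 + 246 = 1342;  3907 + 1342 = 5249;  11339 + 5249 = 16588
246 + 24 = 270;  1342 + 270 = 1612;  5249 + 1612 = 6861;  16588 + 6861 = 23449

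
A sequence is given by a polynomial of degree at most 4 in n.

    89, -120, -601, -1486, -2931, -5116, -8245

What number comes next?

D1: -209 , -481 , -885 , -1445 , -2185 , -3129
D2: -272 , -404 , -560 , -740 , -944
D3: -132 , -156 , -180 , -204
D4: -24 , -24 , -24
The fourth differences are constant (-24).
-204 − 24 = -228;  -944 − 228 = -1172;  -3129 − 1172 = -4301;  -8245 − 4301 = -12546

-12546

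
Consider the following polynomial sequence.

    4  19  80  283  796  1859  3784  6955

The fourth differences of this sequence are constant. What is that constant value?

72

First differences: 15, 61, 203, 513, 1063, 1925, 3171
Second differences: 46, 142, 310, 550, 862, 1246
Third differences: 96, 168, 240, 312, 384
Fourth differences: 72, 72, 72, 72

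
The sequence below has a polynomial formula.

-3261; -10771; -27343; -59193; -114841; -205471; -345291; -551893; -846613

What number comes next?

-7510, -16572, -31850, -55648, -90630, -139820, -206602, -294720
-9062, -15278, -23798, -34982, -49190, -66782, -88118
-6216, -8520, -11184, -14208, -17592, -21336
-2304, -2664, -3024, -3384, -3744
-360, -360, -360, -360
Constant fifth difference = -360, so extend:
-3744 − 360 = -4104;  -21336 − 4104 = -25440;  -88118 − 25440 = -113558;  -294720 − 113558 = -408278;  -846613 − 408278 = -1254891

-1254891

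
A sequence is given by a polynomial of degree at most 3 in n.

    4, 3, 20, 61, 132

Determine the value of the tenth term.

Δ: -1 , 17 , 41 , 71
Δ²: 18 , 24 , 30
Δ³: 6 , 6
Third differences constant at 6.
30 + 6 = 36;  71 + 36 = 107;  132 + 107 = 239
36 + 6 = 42;  107 + 42 = 149;  239 + 149 = 388
42 + 6 = 48;  149 + 48 = 197;  388 + 197 = 585
48 + 6 = 54;  197 + 54 = 251;  585 + 251 = 836
54 + 6 = 60;  251 + 60 = 311;  836 + 311 = 1147

1147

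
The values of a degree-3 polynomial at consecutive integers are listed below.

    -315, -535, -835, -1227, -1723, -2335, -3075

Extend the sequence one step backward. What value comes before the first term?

D1: -220  -300  -392  -496  -612  -740
D2: -80  -92  -104  -116  -128
D3: -12  -12  -12  -12
The third differences are constant at -12.
Work back: -80 + 12 = -68;  -220 + 68 = -152;  -315 + 152 = -163

-163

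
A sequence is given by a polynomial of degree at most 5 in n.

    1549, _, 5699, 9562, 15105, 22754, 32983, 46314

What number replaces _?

3138

Using the last 6 terms:
3863, 5543, 7649, 10229, 13331
1680, 2106, 2580, 3102
426, 474, 522
48, 48
Constant fourth difference = 48.
Extend backward: 426 − 48 = 378;  1680 − 378 = 1302;  3863 − 1302 = 2561;  5699 − 2561 = 3138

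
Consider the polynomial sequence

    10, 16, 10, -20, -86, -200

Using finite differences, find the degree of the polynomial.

Δ: 6, -6, -30, -66, -114
Δ²: -12, -24, -36, -48
Δ³: -12, -12, -12
The third differences are constant, so the polynomial has degree 3.

3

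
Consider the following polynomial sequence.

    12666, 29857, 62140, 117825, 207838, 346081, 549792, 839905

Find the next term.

1241410

D1: 17191, 32283, 55685, 90013, 138243, 203711, 290113
D2: 15092, 23402, 34328, 48230, 65468, 86402
D3: 8310, 10926, 13902, 17238, 20934
D4: 2616, 2976, 3336, 3696
D5: 360, 360, 360
Fifth differences constant at 360.
3696 + 360 = 4056;  20934 + 4056 = 24990;  86402 + 24990 = 111392;  290113 + 111392 = 401505;  839905 + 401505 = 1241410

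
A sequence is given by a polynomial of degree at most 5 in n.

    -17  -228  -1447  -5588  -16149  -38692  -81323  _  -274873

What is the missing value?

-155172

Using the first 7 terms:
D1: -211  -1219  -4141  -10561  -22543  -42631
D2: -1008  -2922  -6420  -11982  -20088
D3: -1914  -3498  -5562  -8106
D4: -1584  -2064  -2544
D5: -480  -480
Constant fifth difference = -480.
Extend forward: -2544 − 480 = -3024;  -8106 − 3024 = -11130;  -20088 − 11130 = -31218;  -42631 − 31218 = -73849;  -81323 − 73849 = -155172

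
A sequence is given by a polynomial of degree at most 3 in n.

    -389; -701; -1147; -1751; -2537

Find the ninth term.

-7981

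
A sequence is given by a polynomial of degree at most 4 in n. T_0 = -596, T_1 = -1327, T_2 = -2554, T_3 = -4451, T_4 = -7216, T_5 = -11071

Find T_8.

-31756

-731, -1227, -1897, -2765, -3855
-496, -670, -868, -1090
-174, -198, -222
-24, -24
Fourth differences constant at -24.
-222 − 24 = -246;  -1090 − 246 = -1336;  -3855 − 1336 = -5191;  -11071 − 5191 = -16262
-246 − 24 = -270;  -1336 − 270 = -1606;  -5191 − 1606 = -6797;  -16262 − 6797 = -23059
-270 − 24 = -294;  -1606 − 294 = -1900;  -6797 − 1900 = -8697;  -23059 − 8697 = -31756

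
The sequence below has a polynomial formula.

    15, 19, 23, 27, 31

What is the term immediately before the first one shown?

11

4, 4, 4, 4
The first differences are constant at 4.
Work back: 15 − 4 = 11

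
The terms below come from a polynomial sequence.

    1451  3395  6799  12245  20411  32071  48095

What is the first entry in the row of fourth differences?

96

First differences: 1944, 3404, 5446, 8166, 11660, 16024
Second differences: 1460, 2042, 2720, 3494, 4364
Third differences: 582, 678, 774, 870
Fourth differences: 96, 96, 96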